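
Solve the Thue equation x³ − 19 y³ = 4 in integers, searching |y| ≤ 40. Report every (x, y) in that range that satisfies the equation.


The equation is x³ - 19y³ = 4. For fixed y, x³ = 19·y³ + 4, so a solution requires the RHS to be a perfect cube.
Strategy: iterate y from -40 to 40, compute RHS = 19·y³ + 4, and check whether it is a (positive or negative) perfect cube.
Check small values of y:
  y = 0: RHS = 4 is not a perfect cube.
  y = 1: RHS = 23 is not a perfect cube.
  y = -1: RHS = -15 is not a perfect cube.
  y = 2: RHS = 156 is not a perfect cube.
  y = -2: RHS = -148 is not a perfect cube.
  y = 3: RHS = 517 is not a perfect cube.
  y = -3: RHS = -509 is not a perfect cube.
Continuing the search up to |y| = 40 finds no solutions either.
No (x, y) in the scanned range satisfies the equation.

No integer solutions with |y| ≤ 40.


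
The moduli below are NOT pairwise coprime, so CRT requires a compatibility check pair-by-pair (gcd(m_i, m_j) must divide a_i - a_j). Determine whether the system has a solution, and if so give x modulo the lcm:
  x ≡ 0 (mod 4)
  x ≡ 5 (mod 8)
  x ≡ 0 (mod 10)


Moduli 4, 8, 10 are not pairwise coprime, so CRT works modulo lcm(m_i) when all pairwise compatibility conditions hold.
Pairwise compatibility: gcd(m_i, m_j) must divide a_i - a_j for every pair.
Merge one congruence at a time:
  Start: x ≡ 0 (mod 4).
  Combine with x ≡ 5 (mod 8): gcd(4, 8) = 4, and 5 - 0 = 5 is NOT divisible by 4.
    ⇒ system is inconsistent (no integer solution).

No solution (the system is inconsistent).


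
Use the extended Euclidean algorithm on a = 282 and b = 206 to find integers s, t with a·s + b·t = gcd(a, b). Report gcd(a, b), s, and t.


Euclidean algorithm on (282, 206) — divide until remainder is 0:
  282 = 1 · 206 + 76
  206 = 2 · 76 + 54
  76 = 1 · 54 + 22
  54 = 2 · 22 + 10
  22 = 2 · 10 + 2
  10 = 5 · 2 + 0
gcd(282, 206) = 2.
Track Bezout coefficients alongside the remainders: start with r₀ = 282 = a·1 + b·0 (s = 1, t = 0) and r₁ = 206 = a·0 + b·1 (s = 0, t = 1); each new remainder r_{k+1} = r_{k-1} − q_k·r_k inherits s_{k+1} = s_{k-1} − q_k·s_k, t_{k+1} = t_{k-1} − q_k·t_k, so r_k = a·s_k + b·t_k at every step:
  q = 1: r = 76, s = 1 − 1·0 = 1, t = 0 − 1·1 = -1  (check: 282·1 + 206·(-1) = 76)
  q = 2: r = 54, s = 0 − 2·1 = -2, t = 1 − 2·(-1) = 3  (check: 282·(-2) + 206·3 = 54)
  q = 1: r = 22, s = 1 − 1·(-2) = 3, t = -1 − 1·3 = -4  (check: 282·3 + 206·(-4) = 22)
  q = 2: r = 10, s = -2 − 2·3 = -8, t = 3 − 2·(-4) = 11  (check: 282·(-8) + 206·11 = 10)
  q = 2: r = 2, s = 3 − 2·(-8) = 19, t = -4 − 2·11 = -26  (check: 282·19 + 206·(-26) = 2)
The row with r = 2 (the gcd) gives the Bezout coefficients s = 19, t = -26.
Result: 282 · (19) + 206 · (-26) = 2.

gcd(282, 206) = 2; s = 19, t = -26 (check: 282·19 + 206·(-26) = 2).


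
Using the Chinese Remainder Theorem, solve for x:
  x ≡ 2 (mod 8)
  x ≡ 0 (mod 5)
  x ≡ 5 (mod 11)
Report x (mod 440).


Moduli 8, 5, 11 are pairwise coprime; by CRT there is a unique solution modulo M = 8 · 5 · 11 = 440.
Solve pairwise, accumulating the modulus:
  Start with x ≡ 2 (mod 8).
  Combine with x ≡ 0 (mod 5): since gcd(8, 5) = 1, we get a unique residue mod 40.
    Write x = 2 + 8·t and substitute into x ≡ 0 (mod 5): 8·t ≡ 0 − 2 = -2 (mod 5).
    Reduce coefficients mod 5: 3·t ≡ 3 (mod 5).
    The inverse of 3 mod 5 is 2 (since 3·2 = 6 = 1·5 + 1), so t ≡ 2·3 = 6 ≡ 1 (mod 5).
    Then x = 2 + 8·1 = 10, valid modulo lcm(8, 5) = 40: x ≡ 10 (mod 40).
  Combine with x ≡ 5 (mod 11): since gcd(40, 11) = 1, we get a unique residue mod 440.
    Write x = 10 + 40·t and substitute into x ≡ 5 (mod 11): 40·t ≡ 5 − 10 = -5 (mod 11).
    Reduce coefficients mod 11: 7·t ≡ 6 (mod 11).
    The inverse of 7 mod 11 is 8 (since 7·8 = 56 = 5·11 + 1), so t ≡ 8·6 = 48 ≡ 4 (mod 11).
    Then x = 10 + 40·4 = 170, valid modulo lcm(40, 11) = 440: x ≡ 170 (mod 440).
Verify: 170 mod 8 = 2 ✓, 170 mod 5 = 0 ✓, 170 mod 11 = 5 ✓.

x ≡ 170 (mod 440).


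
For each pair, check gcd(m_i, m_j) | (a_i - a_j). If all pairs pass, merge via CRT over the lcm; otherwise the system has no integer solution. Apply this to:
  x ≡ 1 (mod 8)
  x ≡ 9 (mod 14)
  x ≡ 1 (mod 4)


Moduli 8, 14, 4 are not pairwise coprime, so CRT works modulo lcm(m_i) when all pairwise compatibility conditions hold.
Pairwise compatibility: gcd(m_i, m_j) must divide a_i - a_j for every pair.
Merge one congruence at a time:
  Start: x ≡ 1 (mod 8).
  Combine with x ≡ 9 (mod 14): gcd(8, 14) = 2; 9 - 1 = 8, which IS divisible by 2, so compatible.
    Write x = 1 + 8·t and substitute into x ≡ 9 (mod 14): 8·t ≡ 9 − 1 = 8 (mod 14).
    Divide the congruence (and modulus) by g = 2: 4·t ≡ 4 (mod 7).
    The inverse of 4 mod 7 is 2 (since 4·2 = 8 = 1·7 + 1), so t ≡ 2·4 = 8 ≡ 1 (mod 7).
    Then x = 1 + 8·1 = 9, valid modulo lcm(8, 14) = 56: x ≡ 9 (mod 56).
  Combine with x ≡ 1 (mod 4): gcd(56, 4) = 4; 1 - 9 = -8, which IS divisible by 4, so compatible.
    Write x = 9 + 56·t and substitute into x ≡ 1 (mod 4): 56·t ≡ 1 − 9 = -8 (mod 4).
    Divide the congruence (and modulus) by g = 4: 14·t ≡ -2 (mod 1).
    Modulo 1 every t works; take t = 0.
    Then x = 9 + 56·0 = 9, valid modulo lcm(56, 4) = 56: x ≡ 9 (mod 56).
Verify: 9 mod 8 = 1, 9 mod 14 = 9, 9 mod 4 = 1.

x ≡ 9 (mod 56).


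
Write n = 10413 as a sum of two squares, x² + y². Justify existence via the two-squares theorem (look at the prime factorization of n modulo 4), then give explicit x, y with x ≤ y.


Step 1: Factor n = 10413 = 3^2 · 13 · 89.
Step 2: Check the mod-4 condition on each prime factor: 3 ≡ 3 (mod 4), exponent 2 (must be even); 13 ≡ 1 (mod 4), exponent 1; 89 ≡ 1 (mod 4), exponent 1.
All primes ≡ 3 (mod 4) appear to even exponent (or don't appear), so by the two-squares theorem n IS expressible as a sum of two squares.
Step 3: Build a representation. Group n = k² · m with k = 3 and m = 13 · 89 = 1157 (a product of primes ≡ 1 (mod 4)); a representation of m scales to one of n via (k·x)² + (k·y)² = k²(x² + y²). Each prime p ≡ 1 (mod 4) is itself a sum of two squares; find a² by testing p − a² for a perfect square:
  13: 13 − 1² = 12, 13 − 2² = 9 = 3² ⇒ 13 = 2² + 3².
  89: 89 − 1² = 88, 89 − 2² = 85, 89 − 3² = 80, 89 − 4² = 73, 89 − 5² = 64 = 8² ⇒ 89 = 5² + 8².
  Combine using the Brahmagupta–Fibonacci identity (a² + b²)(c² + d²) = (ac − bd)² + (ad + bc)² = (ac + bd)² + (ad − bc)²:
  13 · 89 = 1157: from (2² + 3²)(5² + 8²), take (2·5 − 3·8, 2·8 + 3·5) = (10 − 24, 16 + 15) = (-14, 31); dropping signs (only squares matter) gives (14, 31); check 14² + 31² = 196 + 961 = 1157 ✓.
  Scale by k = 3: (3·14, 3·31) = (42, 93).
Step 4: Order so x ≤ y and verify: 42² + 93² = 1764 + 8649 = 10413 = n. ✓

n = 10413 = 42² + 93² (one valid representation with x ≤ y).


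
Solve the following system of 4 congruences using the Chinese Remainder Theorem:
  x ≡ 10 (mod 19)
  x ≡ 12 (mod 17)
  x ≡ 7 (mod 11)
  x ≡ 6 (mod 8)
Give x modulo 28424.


Product of moduli M = 19 · 17 · 11 · 8 = 28424.
Merge one congruence at a time:
  Start: x ≡ 10 (mod 19).
  Combine with x ≡ 12 (mod 17); new modulus lcm = 323.
    Write x = 10 + 19·t and substitute into x ≡ 12 (mod 17): 19·t ≡ 12 − 10 = 2 (mod 17).
    Reduce coefficients mod 17: 2·t ≡ 2 (mod 17).
    The inverse of 2 mod 17 is 9 (since 2·9 = 18 = 1·17 + 1), so t ≡ 9·2 = 18 ≡ 1 (mod 17).
    Then x = 10 + 19·1 = 29, valid modulo lcm(19, 17) = 323: x ≡ 29 (mod 323).
  Combine with x ≡ 7 (mod 11); new modulus lcm = 3553.
    Write x = 29 + 323·t and substitute into x ≡ 7 (mod 11): 323·t ≡ 7 − 29 = -22 (mod 11).
    Reduce coefficients mod 11: 4·t ≡ 0 (mod 11).
    The inverse of 4 mod 11 is 3 (since 4·3 = 12 = 1·11 + 1), so t ≡ 3·0 = 0 ≡ 0 (mod 11).
    Then x = 29 + 323·0 = 29, valid modulo lcm(323, 11) = 3553: x ≡ 29 (mod 3553).
  Combine with x ≡ 6 (mod 8); new modulus lcm = 28424.
    Write x = 29 + 3553·t and substitute into x ≡ 6 (mod 8): 3553·t ≡ 6 − 29 = -23 (mod 8).
    Reduce coefficients mod 8: 1·t ≡ 1 (mod 8).
    So t ≡ 1 (mod 8).
    Then x = 29 + 3553·1 = 3582, valid modulo lcm(3553, 8) = 28424: x ≡ 3582 (mod 28424).
Verify against each original: 3582 mod 19 = 10, 3582 mod 17 = 12, 3582 mod 11 = 7, 3582 mod 8 = 6.

x ≡ 3582 (mod 28424).


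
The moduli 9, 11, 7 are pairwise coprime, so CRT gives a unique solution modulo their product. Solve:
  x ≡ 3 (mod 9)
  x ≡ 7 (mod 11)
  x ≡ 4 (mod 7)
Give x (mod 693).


Moduli 9, 11, 7 are pairwise coprime; by CRT there is a unique solution modulo M = 9 · 11 · 7 = 693.
Solve pairwise, accumulating the modulus:
  Start with x ≡ 3 (mod 9).
  Combine with x ≡ 7 (mod 11): since gcd(9, 11) = 1, we get a unique residue mod 99.
    Write x = 3 + 9·t and substitute into x ≡ 7 (mod 11): 9·t ≡ 7 − 3 = 4 (mod 11).
    The inverse of 9 mod 11 is 5 (since 9·5 = 45 = 4·11 + 1), so t ≡ 5·4 = 20 ≡ 9 (mod 11).
    Then x = 3 + 9·9 = 84, valid modulo lcm(9, 11) = 99: x ≡ 84 (mod 99).
  Combine with x ≡ 4 (mod 7): since gcd(99, 7) = 1, we get a unique residue mod 693.
    Write x = 84 + 99·t and substitute into x ≡ 4 (mod 7): 99·t ≡ 4 − 84 = -80 (mod 7).
    Reduce coefficients mod 7: 1·t ≡ 4 (mod 7).
    So t ≡ 4 (mod 7).
    Then x = 84 + 99·4 = 480, valid modulo lcm(99, 7) = 693: x ≡ 480 (mod 693).
Verify: 480 mod 9 = 3 ✓, 480 mod 11 = 7 ✓, 480 mod 7 = 4 ✓.

x ≡ 480 (mod 693).


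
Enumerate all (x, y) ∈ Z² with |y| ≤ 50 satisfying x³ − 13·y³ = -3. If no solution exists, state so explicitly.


The equation is x³ - 13y³ = -3. For fixed y, x³ = 13·y³ − 3, so a solution requires the RHS to be a perfect cube.
Strategy: iterate y from -50 to 50, compute RHS = 13·y³ − 3, and check whether it is a (positive or negative) perfect cube.
Check small values of y:
  y = 0: RHS = -3 is not a perfect cube.
  y = 1: RHS = 10 is not a perfect cube.
  y = -1: RHS = -16 is not a perfect cube.
  y = 2: RHS = 101 is not a perfect cube.
  y = -2: RHS = -107 is not a perfect cube.
  y = 3: RHS = 348 is not a perfect cube.
  y = -3: RHS = -354 is not a perfect cube.
Continuing the search up to |y| = 50 finds no solutions either.
No (x, y) in the scanned range satisfies the equation.

No integer solutions with |y| ≤ 50.


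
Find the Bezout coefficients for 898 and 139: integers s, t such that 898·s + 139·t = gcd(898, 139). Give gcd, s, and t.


Euclidean algorithm on (898, 139) — divide until remainder is 0:
  898 = 6 · 139 + 64
  139 = 2 · 64 + 11
  64 = 5 · 11 + 9
  11 = 1 · 9 + 2
  9 = 4 · 2 + 1
  2 = 2 · 1 + 0
gcd(898, 139) = 1.
Track Bezout coefficients alongside the remainders: start with r₀ = 898 = a·1 + b·0 (s = 1, t = 0) and r₁ = 139 = a·0 + b·1 (s = 0, t = 1); each new remainder r_{k+1} = r_{k-1} − q_k·r_k inherits s_{k+1} = s_{k-1} − q_k·s_k, t_{k+1} = t_{k-1} − q_k·t_k, so r_k = a·s_k + b·t_k at every step:
  q = 6: r = 64, s = 1 − 6·0 = 1, t = 0 − 6·1 = -6  (check: 898·1 + 139·(-6) = 64)
  q = 2: r = 11, s = 0 − 2·1 = -2, t = 1 − 2·(-6) = 13  (check: 898·(-2) + 139·13 = 11)
  q = 5: r = 9, s = 1 − 5·(-2) = 11, t = -6 − 5·13 = -71  (check: 898·11 + 139·(-71) = 9)
  q = 1: r = 2, s = -2 − 1·11 = -13, t = 13 − 1·(-71) = 84  (check: 898·(-13) + 139·84 = 2)
  q = 4: r = 1, s = 11 − 4·(-13) = 63, t = -71 − 4·84 = -407  (check: 898·63 + 139·(-407) = 1)
The row with r = 1 (the gcd) gives the Bezout coefficients s = 63, t = -407.
Result: 898 · (63) + 139 · (-407) = 1.

gcd(898, 139) = 1; s = 63, t = -407 (check: 898·63 + 139·(-407) = 1).


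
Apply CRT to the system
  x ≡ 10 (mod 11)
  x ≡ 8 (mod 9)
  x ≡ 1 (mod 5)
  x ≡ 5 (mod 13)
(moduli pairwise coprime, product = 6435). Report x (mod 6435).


Product of moduli M = 11 · 9 · 5 · 13 = 6435.
Merge one congruence at a time:
  Start: x ≡ 10 (mod 11).
  Combine with x ≡ 8 (mod 9); new modulus lcm = 99.
    Write x = 10 + 11·t and substitute into x ≡ 8 (mod 9): 11·t ≡ 8 − 10 = -2 (mod 9).
    Reduce coefficients mod 9: 2·t ≡ 7 (mod 9).
    The inverse of 2 mod 9 is 5 (since 2·5 = 10 = 1·9 + 1), so t ≡ 5·7 = 35 ≡ 8 (mod 9).
    Then x = 10 + 11·8 = 98, valid modulo lcm(11, 9) = 99: x ≡ 98 (mod 99).
  Combine with x ≡ 1 (mod 5); new modulus lcm = 495.
    Write x = 98 + 99·t and substitute into x ≡ 1 (mod 5): 99·t ≡ 1 − 98 = -97 (mod 5).
    Reduce coefficients mod 5: 4·t ≡ 3 (mod 5).
    The inverse of 4 mod 5 is 4 (since 4·4 = 16 = 3·5 + 1), so t ≡ 4·3 = 12 ≡ 2 (mod 5).
    Then x = 98 + 99·2 = 296, valid modulo lcm(99, 5) = 495: x ≡ 296 (mod 495).
  Combine with x ≡ 5 (mod 13); new modulus lcm = 6435.
    Write x = 296 + 495·t and substitute into x ≡ 5 (mod 13): 495·t ≡ 5 − 296 = -291 (mod 13).
    Reduce coefficients mod 13: 1·t ≡ 8 (mod 13).
    So t ≡ 8 (mod 13).
    Then x = 296 + 495·8 = 4256, valid modulo lcm(495, 13) = 6435: x ≡ 4256 (mod 6435).
Verify against each original: 4256 mod 11 = 10, 4256 mod 9 = 8, 4256 mod 5 = 1, 4256 mod 13 = 5.

x ≡ 4256 (mod 6435).


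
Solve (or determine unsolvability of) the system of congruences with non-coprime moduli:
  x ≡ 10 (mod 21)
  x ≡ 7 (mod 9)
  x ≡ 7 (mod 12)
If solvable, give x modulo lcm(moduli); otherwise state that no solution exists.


Moduli 21, 9, 12 are not pairwise coprime, so CRT works modulo lcm(m_i) when all pairwise compatibility conditions hold.
Pairwise compatibility: gcd(m_i, m_j) must divide a_i - a_j for every pair.
Merge one congruence at a time:
  Start: x ≡ 10 (mod 21).
  Combine with x ≡ 7 (mod 9): gcd(21, 9) = 3; 7 - 10 = -3, which IS divisible by 3, so compatible.
    Write x = 10 + 21·t and substitute into x ≡ 7 (mod 9): 21·t ≡ 7 − 10 = -3 (mod 9).
    Divide the congruence (and modulus) by g = 3: 7·t ≡ -1 (mod 3).
    Reduce coefficients mod 3: 1·t ≡ 2 (mod 3).
    So t ≡ 2 (mod 3).
    Then x = 10 + 21·2 = 52, valid modulo lcm(21, 9) = 63: x ≡ 52 (mod 63).
  Combine with x ≡ 7 (mod 12): gcd(63, 12) = 3; 7 - 52 = -45, which IS divisible by 3, so compatible.
    Write x = 52 + 63·t and substitute into x ≡ 7 (mod 12): 63·t ≡ 7 − 52 = -45 (mod 12).
    Divide the congruence (and modulus) by g = 3: 21·t ≡ -15 (mod 4).
    Reduce coefficients mod 4: 1·t ≡ 1 (mod 4).
    So t ≡ 1 (mod 4).
    Then x = 52 + 63·1 = 115, valid modulo lcm(63, 12) = 252: x ≡ 115 (mod 252).
Verify: 115 mod 21 = 10, 115 mod 9 = 7, 115 mod 12 = 7.

x ≡ 115 (mod 252).


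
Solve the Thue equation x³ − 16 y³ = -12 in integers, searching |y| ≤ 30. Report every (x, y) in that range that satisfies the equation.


The equation is x³ - 16y³ = -12. For fixed y, x³ = 16·y³ − 12, so a solution requires the RHS to be a perfect cube.
Strategy: iterate y from -30 to 30, compute RHS = 16·y³ − 12, and check whether it is a (positive or negative) perfect cube.
Check small values of y:
  y = 0: RHS = -12 is not a perfect cube.
  y = 1: RHS = 4 is not a perfect cube.
  y = -1: RHS = -28 is not a perfect cube.
  y = 2: RHS = 116 is not a perfect cube.
  y = -2: RHS = -140 is not a perfect cube.
  y = 3: RHS = 420 is not a perfect cube.
  y = -3: RHS = -444 is not a perfect cube.
Continuing the search up to |y| = 30 finds no solutions either.
No (x, y) in the scanned range satisfies the equation.

No integer solutions with |y| ≤ 30.


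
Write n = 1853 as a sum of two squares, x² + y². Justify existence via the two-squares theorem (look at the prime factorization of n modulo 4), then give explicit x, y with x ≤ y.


Step 1: Factor n = 1853 = 17 · 109.
Step 2: Check the mod-4 condition on each prime factor: 17 ≡ 1 (mod 4), exponent 1; 109 ≡ 1 (mod 4), exponent 1.
All primes ≡ 3 (mod 4) appear to even exponent (or don't appear), so by the two-squares theorem n IS expressible as a sum of two squares.
Step 3: Build a representation. Here n = 17 · 109 is a product of primes ≡ 1 (mod 4). Each prime p ≡ 1 (mod 4) is itself a sum of two squares; find a² by testing p − a² for a perfect square:
  17: 17 − 1² = 16 = 4² ⇒ 17 = 1² + 4².
  109: 109 − 1² = 108, 109 − 2² = 105, 109 − 3² = 100 = 10² ⇒ 109 = 3² + 10².
  Combine using the Brahmagupta–Fibonacci identity (a² + b²)(c² + d²) = (ac − bd)² + (ad + bc)² = (ac + bd)² + (ad − bc)²:
  17 · 109 = 1853: from (1² + 4²)(3² + 10²), take (1·3 − 4·10, 1·10 + 4·3) = (3 − 40, 10 + 12) = (-37, 22); dropping signs (only squares matter) gives (37, 22); check 37² + 22² = 1369 + 484 = 1853 ✓.
Step 4: Order so x ≤ y and verify: 22² + 37² = 484 + 1369 = 1853 = n. ✓

n = 1853 = 22² + 37² (one valid representation with x ≤ y).


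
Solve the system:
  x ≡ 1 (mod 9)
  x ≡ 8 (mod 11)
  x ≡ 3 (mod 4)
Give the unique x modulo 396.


Moduli 9, 11, 4 are pairwise coprime; by CRT there is a unique solution modulo M = 9 · 11 · 4 = 396.
Solve pairwise, accumulating the modulus:
  Start with x ≡ 1 (mod 9).
  Combine with x ≡ 8 (mod 11): since gcd(9, 11) = 1, we get a unique residue mod 99.
    Write x = 1 + 9·t and substitute into x ≡ 8 (mod 11): 9·t ≡ 8 − 1 = 7 (mod 11).
    The inverse of 9 mod 11 is 5 (since 9·5 = 45 = 4·11 + 1), so t ≡ 5·7 = 35 ≡ 2 (mod 11).
    Then x = 1 + 9·2 = 19, valid modulo lcm(9, 11) = 99: x ≡ 19 (mod 99).
  Combine with x ≡ 3 (mod 4): since gcd(99, 4) = 1, we get a unique residue mod 396.
    Write x = 19 + 99·t and substitute into x ≡ 3 (mod 4): 99·t ≡ 3 − 19 = -16 (mod 4).
    Reduce coefficients mod 4: 3·t ≡ 0 (mod 4).
    The inverse of 3 mod 4 is 3 (since 3·3 = 9 = 2·4 + 1), so t ≡ 3·0 = 0 ≡ 0 (mod 4).
    Then x = 19 + 99·0 = 19, valid modulo lcm(99, 4) = 396: x ≡ 19 (mod 396).
Verify: 19 mod 9 = 1 ✓, 19 mod 11 = 8 ✓, 19 mod 4 = 3 ✓.

x ≡ 19 (mod 396).


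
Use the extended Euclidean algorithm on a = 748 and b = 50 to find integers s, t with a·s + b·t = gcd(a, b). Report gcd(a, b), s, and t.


Euclidean algorithm on (748, 50) — divide until remainder is 0:
  748 = 14 · 50 + 48
  50 = 1 · 48 + 2
  48 = 24 · 2 + 0
gcd(748, 50) = 2.
Track Bezout coefficients alongside the remainders: start with r₀ = 748 = a·1 + b·0 (s = 1, t = 0) and r₁ = 50 = a·0 + b·1 (s = 0, t = 1); each new remainder r_{k+1} = r_{k-1} − q_k·r_k inherits s_{k+1} = s_{k-1} − q_k·s_k, t_{k+1} = t_{k-1} − q_k·t_k, so r_k = a·s_k + b·t_k at every step:
  q = 14: r = 48, s = 1 − 14·0 = 1, t = 0 − 14·1 = -14  (check: 748·1 + 50·(-14) = 48)
  q = 1: r = 2, s = 0 − 1·1 = -1, t = 1 − 1·(-14) = 15  (check: 748·(-1) + 50·15 = 2)
The row with r = 2 (the gcd) gives the Bezout coefficients s = -1, t = 15.
Result: 748 · (-1) + 50 · (15) = 2.

gcd(748, 50) = 2; s = -1, t = 15 (check: 748·(-1) + 50·15 = 2).


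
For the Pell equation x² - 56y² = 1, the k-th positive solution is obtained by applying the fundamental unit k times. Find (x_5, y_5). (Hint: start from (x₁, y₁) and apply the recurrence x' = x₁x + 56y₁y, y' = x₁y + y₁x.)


Step 1: Find the fundamental solution (x₁, y₁) of x² - 56y² = 1.
  Expand √56 as a continued fraction. a₀ = ⌊√56⌋ = 7; iterate m_{k+1} = d_k·a_k − m_k, d_{k+1} = (56 − m_{k+1}²)/d_k, a_{k+1} = ⌊(a₀ + m_{k+1})/d_{k+1}⌋ (starting m₀ = 0, d₀ = 1), with convergents p_k = a_k·p_{k-1} + p_{k-2}, q_k = a_k·q_{k-1} + q_{k-2} (p₋₁ = 1, q₋₁ = 0):
  k = 0: a₀ = 7; p₀/q₀ = 7/1; p₀² − 56·q₀² = 49 − 56 = -7.
  k = 1: m = 7, d = 7, a = ⌊(7 + 7)/7⌋ = 2; p/q = (2·7 + 1)/(2·1 + 0) = 15/2; p² − 56·q² = 225 − 224 = 1.
  The first convergent with p² − 56·q² = 1 gives the fundamental solution (x₁, y₁) = (15, 2).
Step 2: Apply the recurrence (x_{n+1}, y_{n+1}) = (x₁x_n + 56y₁y_n, x₁y_n + y₁x_n) repeatedly.
  From (x_1, y_1) = (15, 2): x_2 = 15·15 + 56·2·2 = 449; y_2 = 15·2 + 2·15 = 60.
  From (x_2, y_2) = (449, 60): x_3 = 15·449 + 56·2·60 = 13455; y_3 = 15·60 + 2·449 = 1798.
  From (x_3, y_3) = (13455, 1798): x_4 = 15·13455 + 56·2·1798 = 403201; y_4 = 15·1798 + 2·13455 = 53880.
  From (x_4, y_4) = (403201, 53880): x_5 = 15·403201 + 56·2·53880 = 12082575; y_5 = 15·53880 + 2·403201 = 1614602.
Step 3: Verify x_5² - 56·y_5² = 145988618630625 - 145988618630624 = 1 (should be 1). ✓

(x_1, y_1) = (15, 2); (x_5, y_5) = (12082575, 1614602).


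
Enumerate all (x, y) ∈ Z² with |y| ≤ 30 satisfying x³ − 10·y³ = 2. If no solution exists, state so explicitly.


The equation is x³ - 10y³ = 2. For fixed y, x³ = 10·y³ + 2, so a solution requires the RHS to be a perfect cube.
Strategy: iterate y from -30 to 30, compute RHS = 10·y³ + 2, and check whether it is a (positive or negative) perfect cube.
Check small values of y:
  y = 0: RHS = 2 is not a perfect cube.
  y = 1: RHS = 12 is not a perfect cube.
  y = -1: RHS = -8 = (-2)³ ⇒ x = -2 works.
  y = 2: RHS = 82 is not a perfect cube.
  y = -2: RHS = -78 is not a perfect cube.
  y = 3: RHS = 272 is not a perfect cube.
  y = -3: RHS = -268 is not a perfect cube.
Continuing the search up to |y| = 30 finds no further solutions beyond those listed.
Collected solutions: (-2, -1).

Solutions (with |y| ≤ 30): (-2, -1).


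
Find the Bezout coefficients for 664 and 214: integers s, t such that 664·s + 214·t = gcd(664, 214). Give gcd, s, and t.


Euclidean algorithm on (664, 214) — divide until remainder is 0:
  664 = 3 · 214 + 22
  214 = 9 · 22 + 16
  22 = 1 · 16 + 6
  16 = 2 · 6 + 4
  6 = 1 · 4 + 2
  4 = 2 · 2 + 0
gcd(664, 214) = 2.
Track Bezout coefficients alongside the remainders: start with r₀ = 664 = a·1 + b·0 (s = 1, t = 0) and r₁ = 214 = a·0 + b·1 (s = 0, t = 1); each new remainder r_{k+1} = r_{k-1} − q_k·r_k inherits s_{k+1} = s_{k-1} − q_k·s_k, t_{k+1} = t_{k-1} − q_k·t_k, so r_k = a·s_k + b·t_k at every step:
  q = 3: r = 22, s = 1 − 3·0 = 1, t = 0 − 3·1 = -3  (check: 664·1 + 214·(-3) = 22)
  q = 9: r = 16, s = 0 − 9·1 = -9, t = 1 − 9·(-3) = 28  (check: 664·(-9) + 214·28 = 16)
  q = 1: r = 6, s = 1 − 1·(-9) = 10, t = -3 − 1·28 = -31  (check: 664·10 + 214·(-31) = 6)
  q = 2: r = 4, s = -9 − 2·10 = -29, t = 28 − 2·(-31) = 90  (check: 664·(-29) + 214·90 = 4)
  q = 1: r = 2, s = 10 − 1·(-29) = 39, t = -31 − 1·90 = -121  (check: 664·39 + 214·(-121) = 2)
The row with r = 2 (the gcd) gives the Bezout coefficients s = 39, t = -121.
Result: 664 · (39) + 214 · (-121) = 2.

gcd(664, 214) = 2; s = 39, t = -121 (check: 664·39 + 214·(-121) = 2).


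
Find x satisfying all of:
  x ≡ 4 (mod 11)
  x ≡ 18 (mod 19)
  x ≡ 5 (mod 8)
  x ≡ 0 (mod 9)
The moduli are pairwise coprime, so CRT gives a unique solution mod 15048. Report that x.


Product of moduli M = 11 · 19 · 8 · 9 = 15048.
Merge one congruence at a time:
  Start: x ≡ 4 (mod 11).
  Combine with x ≡ 18 (mod 19); new modulus lcm = 209.
    Write x = 4 + 11·t and substitute into x ≡ 18 (mod 19): 11·t ≡ 18 − 4 = 14 (mod 19).
    The inverse of 11 mod 19 is 7 (since 11·7 = 77 = 4·19 + 1), so t ≡ 7·14 = 98 ≡ 3 (mod 19).
    Then x = 4 + 11·3 = 37, valid modulo lcm(11, 19) = 209: x ≡ 37 (mod 209).
  Combine with x ≡ 5 (mod 8); new modulus lcm = 1672.
    Write x = 37 + 209·t and substitute into x ≡ 5 (mod 8): 209·t ≡ 5 − 37 = -32 (mod 8).
    Reduce coefficients mod 8: 1·t ≡ 0 (mod 8).
    So t ≡ 0 (mod 8).
    Then x = 37 + 209·0 = 37, valid modulo lcm(209, 8) = 1672: x ≡ 37 (mod 1672).
  Combine with x ≡ 0 (mod 9); new modulus lcm = 15048.
    Write x = 37 + 1672·t and substitute into x ≡ 0 (mod 9): 1672·t ≡ 0 − 37 = -37 (mod 9).
    Reduce coefficients mod 9: 7·t ≡ 8 (mod 9).
    The inverse of 7 mod 9 is 4 (since 7·4 = 28 = 3·9 + 1), so t ≡ 4·8 = 32 ≡ 5 (mod 9).
    Then x = 37 + 1672·5 = 8397, valid modulo lcm(1672, 9) = 15048: x ≡ 8397 (mod 15048).
Verify against each original: 8397 mod 11 = 4, 8397 mod 19 = 18, 8397 mod 8 = 5, 8397 mod 9 = 0.

x ≡ 8397 (mod 15048).


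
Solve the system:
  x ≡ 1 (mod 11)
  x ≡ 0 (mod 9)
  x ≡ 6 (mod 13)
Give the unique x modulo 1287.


Moduli 11, 9, 13 are pairwise coprime; by CRT there is a unique solution modulo M = 11 · 9 · 13 = 1287.
Solve pairwise, accumulating the modulus:
  Start with x ≡ 1 (mod 11).
  Combine with x ≡ 0 (mod 9): since gcd(11, 9) = 1, we get a unique residue mod 99.
    Write x = 1 + 11·t and substitute into x ≡ 0 (mod 9): 11·t ≡ 0 − 1 = -1 (mod 9).
    Reduce coefficients mod 9: 2·t ≡ 8 (mod 9).
    The inverse of 2 mod 9 is 5 (since 2·5 = 10 = 1·9 + 1), so t ≡ 5·8 = 40 ≡ 4 (mod 9).
    Then x = 1 + 11·4 = 45, valid modulo lcm(11, 9) = 99: x ≡ 45 (mod 99).
  Combine with x ≡ 6 (mod 13): since gcd(99, 13) = 1, we get a unique residue mod 1287.
    Write x = 45 + 99·t and substitute into x ≡ 6 (mod 13): 99·t ≡ 6 − 45 = -39 (mod 13).
    Reduce coefficients mod 13: 8·t ≡ 0 (mod 13).
    The inverse of 8 mod 13 is 5 (since 8·5 = 40 = 3·13 + 1), so t ≡ 5·0 = 0 ≡ 0 (mod 13).
    Then x = 45 + 99·0 = 45, valid modulo lcm(99, 13) = 1287: x ≡ 45 (mod 1287).
Verify: 45 mod 11 = 1 ✓, 45 mod 9 = 0 ✓, 45 mod 13 = 6 ✓.

x ≡ 45 (mod 1287).


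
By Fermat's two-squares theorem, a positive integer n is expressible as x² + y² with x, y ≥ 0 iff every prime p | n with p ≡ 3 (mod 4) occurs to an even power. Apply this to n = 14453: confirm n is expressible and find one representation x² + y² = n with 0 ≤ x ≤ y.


Step 1: Factor n = 14453 = 97 · 149.
Step 2: Check the mod-4 condition on each prime factor: 97 ≡ 1 (mod 4), exponent 1; 149 ≡ 1 (mod 4), exponent 1.
All primes ≡ 3 (mod 4) appear to even exponent (or don't appear), so by the two-squares theorem n IS expressible as a sum of two squares.
Step 3: Build a representation. Here n = 97 · 149 is a product of primes ≡ 1 (mod 4). Each prime p ≡ 1 (mod 4) is itself a sum of two squares; find a² by testing p − a² for a perfect square:
  97: 97 − 1² = 96, 97 − 2² = 93, 97 − 3² = 88, 97 − 4² = 81 = 9² ⇒ 97 = 4² + 9².
  149: 149 − 1² = 148, 149 − 2² = 145, 149 − 3² = 140, 149 − 4² = 133, 149 − 5² = 124, 149 − 6² = 113, 149 − 7² = 100 = 10² ⇒ 149 = 7² + 10².
  Combine using the Brahmagupta–Fibonacci identity (a² + b²)(c² + d²) = (ac − bd)² + (ad + bc)² = (ac + bd)² + (ad − bc)²:
  97 · 149 = 14453: from (4² + 9²)(7² + 10²), take (4·7 − 9·10, 4·10 + 9·7) = (28 − 90, 40 + 63) = (-62, 103); dropping signs (only squares matter) gives (62, 103); check 62² + 103² = 3844 + 10609 = 14453 ✓.
Step 4: Order so x ≤ y and verify: 62² + 103² = 3844 + 10609 = 14453 = n. ✓

n = 14453 = 62² + 103² (one valid representation with x ≤ y).


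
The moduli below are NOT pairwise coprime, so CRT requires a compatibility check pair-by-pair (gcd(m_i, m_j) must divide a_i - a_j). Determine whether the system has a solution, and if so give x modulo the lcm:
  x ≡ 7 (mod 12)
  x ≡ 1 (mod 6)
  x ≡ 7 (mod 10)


Moduli 12, 6, 10 are not pairwise coprime, so CRT works modulo lcm(m_i) when all pairwise compatibility conditions hold.
Pairwise compatibility: gcd(m_i, m_j) must divide a_i - a_j for every pair.
Merge one congruence at a time:
  Start: x ≡ 7 (mod 12).
  Combine with x ≡ 1 (mod 6): gcd(12, 6) = 6; 1 - 7 = -6, which IS divisible by 6, so compatible.
    Write x = 7 + 12·t and substitute into x ≡ 1 (mod 6): 12·t ≡ 1 − 7 = -6 (mod 6).
    Divide the congruence (and modulus) by g = 6: 2·t ≡ -1 (mod 1).
    Modulo 1 every t works; take t = 0.
    Then x = 7 + 12·0 = 7, valid modulo lcm(12, 6) = 12: x ≡ 7 (mod 12).
  Combine with x ≡ 7 (mod 10): gcd(12, 10) = 2; 7 - 7 = 0, which IS divisible by 2, so compatible.
    Write x = 7 + 12·t and substitute into x ≡ 7 (mod 10): 12·t ≡ 7 − 7 = 0 (mod 10).
    Divide the congruence (and modulus) by g = 2: 6·t ≡ 0 (mod 5).
    Reduce coefficients mod 5: 1·t ≡ 0 (mod 5).
    So t ≡ 0 (mod 5).
    Then x = 7 + 12·0 = 7, valid modulo lcm(12, 10) = 60: x ≡ 7 (mod 60).
Verify: 7 mod 12 = 7, 7 mod 6 = 1, 7 mod 10 = 7.

x ≡ 7 (mod 60).


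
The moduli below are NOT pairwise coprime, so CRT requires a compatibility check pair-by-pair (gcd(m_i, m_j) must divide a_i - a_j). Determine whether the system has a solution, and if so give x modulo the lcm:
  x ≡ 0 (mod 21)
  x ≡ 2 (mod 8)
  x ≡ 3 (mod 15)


Moduli 21, 8, 15 are not pairwise coprime, so CRT works modulo lcm(m_i) when all pairwise compatibility conditions hold.
Pairwise compatibility: gcd(m_i, m_j) must divide a_i - a_j for every pair.
Merge one congruence at a time:
  Start: x ≡ 0 (mod 21).
  Combine with x ≡ 2 (mod 8): gcd(21, 8) = 1; 2 - 0 = 2, which IS divisible by 1, so compatible.
    Write x = 0 + 21·t and substitute into x ≡ 2 (mod 8): 21·t ≡ 2 − 0 = 2 (mod 8).
    Reduce coefficients mod 8: 5·t ≡ 2 (mod 8).
    The inverse of 5 mod 8 is 5 (since 5·5 = 25 = 3·8 + 1), so t ≡ 5·2 = 10 ≡ 2 (mod 8).
    Then x = 0 + 21·2 = 42, valid modulo lcm(21, 8) = 168: x ≡ 42 (mod 168).
  Combine with x ≡ 3 (mod 15): gcd(168, 15) = 3; 3 - 42 = -39, which IS divisible by 3, so compatible.
    Write x = 42 + 168·t and substitute into x ≡ 3 (mod 15): 168·t ≡ 3 − 42 = -39 (mod 15).
    Divide the congruence (and modulus) by g = 3: 56·t ≡ -13 (mod 5).
    Reduce coefficients mod 5: 1·t ≡ 2 (mod 5).
    So t ≡ 2 (mod 5).
    Then x = 42 + 168·2 = 378, valid modulo lcm(168, 15) = 840: x ≡ 378 (mod 840).
Verify: 378 mod 21 = 0, 378 mod 8 = 2, 378 mod 15 = 3.

x ≡ 378 (mod 840).


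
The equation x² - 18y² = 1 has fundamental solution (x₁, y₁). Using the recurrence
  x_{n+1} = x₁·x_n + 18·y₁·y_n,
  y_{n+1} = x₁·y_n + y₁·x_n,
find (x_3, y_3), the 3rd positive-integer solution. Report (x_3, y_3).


Step 1: Find the fundamental solution (x₁, y₁) of x² - 18y² = 1.
  Expand √18 as a continued fraction. a₀ = ⌊√18⌋ = 4; iterate m_{k+1} = d_k·a_k − m_k, d_{k+1} = (18 − m_{k+1}²)/d_k, a_{k+1} = ⌊(a₀ + m_{k+1})/d_{k+1}⌋ (starting m₀ = 0, d₀ = 1), with convergents p_k = a_k·p_{k-1} + p_{k-2}, q_k = a_k·q_{k-1} + q_{k-2} (p₋₁ = 1, q₋₁ = 0):
  k = 0: a₀ = 4; p₀/q₀ = 4/1; p₀² − 18·q₀² = 16 − 18 = -2.
  k = 1: m = 4, d = 2, a = ⌊(4 + 4)/2⌋ = 4; p/q = (4·4 + 1)/(4·1 + 0) = 17/4; p² − 18·q² = 289 − 288 = 1.
  The first convergent with p² − 18·q² = 1 gives the fundamental solution (x₁, y₁) = (17, 4).
Step 2: Apply the recurrence (x_{n+1}, y_{n+1}) = (x₁x_n + 18y₁y_n, x₁y_n + y₁x_n) repeatedly.
  From (x_1, y_1) = (17, 4): x_2 = 17·17 + 18·4·4 = 577; y_2 = 17·4 + 4·17 = 136.
  From (x_2, y_2) = (577, 136): x_3 = 17·577 + 18·4·136 = 19601; y_3 = 17·136 + 4·577 = 4620.
Step 3: Verify x_3² - 18·y_3² = 384199201 - 384199200 = 1 (should be 1). ✓

(x_1, y_1) = (17, 4); (x_3, y_3) = (19601, 4620).


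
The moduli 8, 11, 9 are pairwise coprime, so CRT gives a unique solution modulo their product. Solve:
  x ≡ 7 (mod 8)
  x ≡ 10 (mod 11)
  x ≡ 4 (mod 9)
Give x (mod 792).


Moduli 8, 11, 9 are pairwise coprime; by CRT there is a unique solution modulo M = 8 · 11 · 9 = 792.
Solve pairwise, accumulating the modulus:
  Start with x ≡ 7 (mod 8).
  Combine with x ≡ 10 (mod 11): since gcd(8, 11) = 1, we get a unique residue mod 88.
    Write x = 7 + 8·t and substitute into x ≡ 10 (mod 11): 8·t ≡ 10 − 7 = 3 (mod 11).
    The inverse of 8 mod 11 is 7 (since 8·7 = 56 = 5·11 + 1), so t ≡ 7·3 = 21 ≡ 10 (mod 11).
    Then x = 7 + 8·10 = 87, valid modulo lcm(8, 11) = 88: x ≡ 87 (mod 88).
  Combine with x ≡ 4 (mod 9): since gcd(88, 9) = 1, we get a unique residue mod 792.
    Write x = 87 + 88·t and substitute into x ≡ 4 (mod 9): 88·t ≡ 4 − 87 = -83 (mod 9).
    Reduce coefficients mod 9: 7·t ≡ 7 (mod 9).
    The inverse of 7 mod 9 is 4 (since 7·4 = 28 = 3·9 + 1), so t ≡ 4·7 = 28 ≡ 1 (mod 9).
    Then x = 87 + 88·1 = 175, valid modulo lcm(88, 9) = 792: x ≡ 175 (mod 792).
Verify: 175 mod 8 = 7 ✓, 175 mod 11 = 10 ✓, 175 mod 9 = 4 ✓.

x ≡ 175 (mod 792).


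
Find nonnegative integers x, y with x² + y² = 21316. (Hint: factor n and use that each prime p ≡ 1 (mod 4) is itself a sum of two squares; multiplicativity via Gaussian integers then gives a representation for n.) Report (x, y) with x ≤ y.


Step 1: Factor n = 21316 = 2^2 · 73^2.
Step 2: Check the mod-4 condition on each prime factor: 2 = 2 (special); 73 ≡ 1 (mod 4), exponent 2.
All primes ≡ 3 (mod 4) appear to even exponent (or don't appear), so by the two-squares theorem n IS expressible as a sum of two squares.
Step 3: Build a representation. Group n = k² · m with k = 2 and m = 73 · 73 = 5329 (a product of primes ≡ 1 (mod 4)); a representation of m scales to one of n via (k·x)² + (k·y)² = k²(x² + y²). Each prime p ≡ 1 (mod 4) is itself a sum of two squares; find a² by testing p − a² for a perfect square:
  73: 73 − 1² = 72, 73 − 2² = 69, 73 − 3² = 64 = 8² ⇒ 73 = 3² + 8².
  Combine using the Brahmagupta–Fibonacci identity (a² + b²)(c² + d²) = (ac − bd)² + (ad + bc)² = (ac + bd)² + (ad − bc)²:
  73 · 73 = 5329: from (3² + 8²)(3² + 8²), take (3·3 − 8·8, 3·8 + 8·3) = (9 − 64, 24 + 24) = (-55, 48); dropping signs (only squares matter) gives (55, 48); check 55² + 48² = 3025 + 2304 = 5329 ✓.
  Scale by k = 2: (2·55, 2·48) = (110, 96).
Step 4: Order so x ≤ y and verify: 96² + 110² = 9216 + 12100 = 21316 = n. ✓

n = 21316 = 96² + 110² (one valid representation with x ≤ y).


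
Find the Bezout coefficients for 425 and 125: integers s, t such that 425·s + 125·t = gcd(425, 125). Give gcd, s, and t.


Euclidean algorithm on (425, 125) — divide until remainder is 0:
  425 = 3 · 125 + 50
  125 = 2 · 50 + 25
  50 = 2 · 25 + 0
gcd(425, 125) = 25.
Track Bezout coefficients alongside the remainders: start with r₀ = 425 = a·1 + b·0 (s = 1, t = 0) and r₁ = 125 = a·0 + b·1 (s = 0, t = 1); each new remainder r_{k+1} = r_{k-1} − q_k·r_k inherits s_{k+1} = s_{k-1} − q_k·s_k, t_{k+1} = t_{k-1} − q_k·t_k, so r_k = a·s_k + b·t_k at every step:
  q = 3: r = 50, s = 1 − 3·0 = 1, t = 0 − 3·1 = -3  (check: 425·1 + 125·(-3) = 50)
  q = 2: r = 25, s = 0 − 2·1 = -2, t = 1 − 2·(-3) = 7  (check: 425·(-2) + 125·7 = 25)
The row with r = 25 (the gcd) gives the Bezout coefficients s = -2, t = 7.
Result: 425 · (-2) + 125 · (7) = 25.

gcd(425, 125) = 25; s = -2, t = 7 (check: 425·(-2) + 125·7 = 25).


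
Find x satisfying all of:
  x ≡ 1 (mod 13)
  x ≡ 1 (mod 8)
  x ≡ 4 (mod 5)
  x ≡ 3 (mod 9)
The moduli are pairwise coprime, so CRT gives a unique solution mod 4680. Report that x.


Product of moduli M = 13 · 8 · 5 · 9 = 4680.
Merge one congruence at a time:
  Start: x ≡ 1 (mod 13).
  Combine with x ≡ 1 (mod 8); new modulus lcm = 104.
    Write x = 1 + 13·t and substitute into x ≡ 1 (mod 8): 13·t ≡ 1 − 1 = 0 (mod 8).
    Reduce coefficients mod 8: 5·t ≡ 0 (mod 8).
    The inverse of 5 mod 8 is 5 (since 5·5 = 25 = 3·8 + 1), so t ≡ 5·0 = 0 ≡ 0 (mod 8).
    Then x = 1 + 13·0 = 1, valid modulo lcm(13, 8) = 104: x ≡ 1 (mod 104).
  Combine with x ≡ 4 (mod 5); new modulus lcm = 520.
    Write x = 1 + 104·t and substitute into x ≡ 4 (mod 5): 104·t ≡ 4 − 1 = 3 (mod 5).
    Reduce coefficients mod 5: 4·t ≡ 3 (mod 5).
    The inverse of 4 mod 5 is 4 (since 4·4 = 16 = 3·5 + 1), so t ≡ 4·3 = 12 ≡ 2 (mod 5).
    Then x = 1 + 104·2 = 209, valid modulo lcm(104, 5) = 520: x ≡ 209 (mod 520).
  Combine with x ≡ 3 (mod 9); new modulus lcm = 4680.
    Write x = 209 + 520·t and substitute into x ≡ 3 (mod 9): 520·t ≡ 3 − 209 = -206 (mod 9).
    Reduce coefficients mod 9: 7·t ≡ 1 (mod 9).
    The inverse of 7 mod 9 is 4 (since 7·4 = 28 = 3·9 + 1), so t ≡ 4·1 = 4 ≡ 4 (mod 9).
    Then x = 209 + 520·4 = 2289, valid modulo lcm(520, 9) = 4680: x ≡ 2289 (mod 4680).
Verify against each original: 2289 mod 13 = 1, 2289 mod 8 = 1, 2289 mod 5 = 4, 2289 mod 9 = 3.

x ≡ 2289 (mod 4680).


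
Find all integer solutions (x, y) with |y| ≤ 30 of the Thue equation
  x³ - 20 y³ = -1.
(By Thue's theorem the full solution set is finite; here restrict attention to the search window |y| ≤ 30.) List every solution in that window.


The equation is x³ - 20y³ = -1. For fixed y, x³ = 20·y³ − 1, so a solution requires the RHS to be a perfect cube.
Strategy: iterate y from -30 to 30, compute RHS = 20·y³ − 1, and check whether it is a (positive or negative) perfect cube.
Check small values of y:
  y = 0: RHS = -1 = (-1)³ ⇒ x = -1 works.
  y = 1: RHS = 19 is not a perfect cube.
  y = -1: RHS = -21 is not a perfect cube.
  y = 2: RHS = 159 is not a perfect cube.
  y = -2: RHS = -161 is not a perfect cube.
  y = 3: RHS = 539 is not a perfect cube.
  y = -3: RHS = -541 is not a perfect cube.
Continuing, at y = 7: RHS = 6859 = (19)³ ⇒ x = 19 works.
Searching the remaining y in |y| ≤ 30 finds no further solutions.
Collected solutions: (-1, 0), (19, 7).

Solutions (with |y| ≤ 30): (-1, 0), (19, 7).


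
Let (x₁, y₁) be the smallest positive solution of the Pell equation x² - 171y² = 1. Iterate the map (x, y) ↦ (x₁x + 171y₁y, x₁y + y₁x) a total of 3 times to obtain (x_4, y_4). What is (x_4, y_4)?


Step 1: Find the fundamental solution (x₁, y₁) of x² - 171y² = 1.
  Expand √171 as a continued fraction. a₀ = ⌊√171⌋ = 13; iterate m_{k+1} = d_k·a_k − m_k, d_{k+1} = (171 − m_{k+1}²)/d_k, a_{k+1} = ⌊(a₀ + m_{k+1})/d_{k+1}⌋ (starting m₀ = 0, d₀ = 1), with convergents p_k = a_k·p_{k-1} + p_{k-2}, q_k = a_k·q_{k-1} + q_{k-2} (p₋₁ = 1, q₋₁ = 0):
  k = 0: a₀ = 13; p₀/q₀ = 13/1; p₀² − 171·q₀² = 169 − 171 = -2.
  k = 1: m = 13, d = 2, a = ⌊(13 + 13)/2⌋ = 13; p/q = (13·13 + 1)/(13·1 + 0) = 170/13; p² − 171·q² = 28900 − 28899 = 1.
  The first convergent with p² − 171·q² = 1 gives the fundamental solution (x₁, y₁) = (170, 13).
Step 2: Apply the recurrence (x_{n+1}, y_{n+1}) = (x₁x_n + 171y₁y_n, x₁y_n + y₁x_n) repeatedly.
  From (x_1, y_1) = (170, 13): x_2 = 170·170 + 171·13·13 = 57799; y_2 = 170·13 + 13·170 = 4420.
  From (x_2, y_2) = (57799, 4420): x_3 = 170·57799 + 171·13·4420 = 19651490; y_3 = 170·4420 + 13·57799 = 1502787.
  From (x_3, y_3) = (19651490, 1502787): x_4 = 170·19651490 + 171·13·1502787 = 6681448801; y_4 = 170·1502787 + 13·19651490 = 510943160.
Step 3: Verify x_4² - 171·y_4² = 44641758080384337601 - 44641758080384337600 = 1 (should be 1). ✓

(x_1, y_1) = (170, 13); (x_4, y_4) = (6681448801, 510943160).


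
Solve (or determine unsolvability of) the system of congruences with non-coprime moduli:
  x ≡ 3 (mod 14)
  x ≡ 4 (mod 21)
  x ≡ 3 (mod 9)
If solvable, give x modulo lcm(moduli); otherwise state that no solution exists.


Moduli 14, 21, 9 are not pairwise coprime, so CRT works modulo lcm(m_i) when all pairwise compatibility conditions hold.
Pairwise compatibility: gcd(m_i, m_j) must divide a_i - a_j for every pair.
Merge one congruence at a time:
  Start: x ≡ 3 (mod 14).
  Combine with x ≡ 4 (mod 21): gcd(14, 21) = 7, and 4 - 3 = 1 is NOT divisible by 7.
    ⇒ system is inconsistent (no integer solution).

No solution (the system is inconsistent).


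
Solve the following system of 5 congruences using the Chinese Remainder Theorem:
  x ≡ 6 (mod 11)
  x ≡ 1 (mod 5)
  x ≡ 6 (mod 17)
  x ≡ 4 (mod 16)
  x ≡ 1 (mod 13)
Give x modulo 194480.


Product of moduli M = 11 · 5 · 17 · 16 · 13 = 194480.
Merge one congruence at a time:
  Start: x ≡ 6 (mod 11).
  Combine with x ≡ 1 (mod 5); new modulus lcm = 55.
    Write x = 6 + 11·t and substitute into x ≡ 1 (mod 5): 11·t ≡ 1 − 6 = -5 (mod 5).
    Reduce coefficients mod 5: 1·t ≡ 0 (mod 5).
    So t ≡ 0 (mod 5).
    Then x = 6 + 11·0 = 6, valid modulo lcm(11, 5) = 55: x ≡ 6 (mod 55).
  Combine with x ≡ 6 (mod 17); new modulus lcm = 935.
    Write x = 6 + 55·t and substitute into x ≡ 6 (mod 17): 55·t ≡ 6 − 6 = 0 (mod 17).
    Reduce coefficients mod 17: 4·t ≡ 0 (mod 17).
    The inverse of 4 mod 17 is 13 (since 4·13 = 52 = 3·17 + 1), so t ≡ 13·0 = 0 ≡ 0 (mod 17).
    Then x = 6 + 55·0 = 6, valid modulo lcm(55, 17) = 935: x ≡ 6 (mod 935).
  Combine with x ≡ 4 (mod 16); new modulus lcm = 14960.
    Write x = 6 + 935·t and substitute into x ≡ 4 (mod 16): 935·t ≡ 4 − 6 = -2 (mod 16).
    Reduce coefficients mod 16: 7·t ≡ 14 (mod 16).
    The inverse of 7 mod 16 is 7 (since 7·7 = 49 = 3·16 + 1), so t ≡ 7·14 = 98 ≡ 2 (mod 16).
    Then x = 6 + 935·2 = 1876, valid modulo lcm(935, 16) = 14960: x ≡ 1876 (mod 14960).
  Combine with x ≡ 1 (mod 13); new modulus lcm = 194480.
    Write x = 1876 + 14960·t and substitute into x ≡ 1 (mod 13): 14960·t ≡ 1 − 1876 = -1875 (mod 13).
    Reduce coefficients mod 13: 10·t ≡ 10 (mod 13).
    The inverse of 10 mod 13 is 4 (since 10·4 = 40 = 3·13 + 1), so t ≡ 4·10 = 40 ≡ 1 (mod 13).
    Then x = 1876 + 14960·1 = 16836, valid modulo lcm(14960, 13) = 194480: x ≡ 16836 (mod 194480).
Verify against each original: 16836 mod 11 = 6, 16836 mod 5 = 1, 16836 mod 17 = 6, 16836 mod 16 = 4, 16836 mod 13 = 1.

x ≡ 16836 (mod 194480).
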